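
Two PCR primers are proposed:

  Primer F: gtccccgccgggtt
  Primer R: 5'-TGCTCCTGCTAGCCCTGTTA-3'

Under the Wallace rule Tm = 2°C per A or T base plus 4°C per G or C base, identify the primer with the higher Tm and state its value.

Primer F: A+T=3, G+C=11 → Tm = 2(3)+4(11) = 50°C
Primer R: A+T=9, G+C=11 → Tm = 2(9)+4(11) = 62°C
50°C vs 62°C → primer R is higher.

Primer R, 62°C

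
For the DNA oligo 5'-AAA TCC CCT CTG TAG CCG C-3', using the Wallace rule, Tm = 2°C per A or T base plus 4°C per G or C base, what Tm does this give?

60°C

Base counts: A=4, G=3, C=8, T=4
A+T = 8, G+C = 11
Tm = 4·11 + 2·8 = 44 + 16 = 60°C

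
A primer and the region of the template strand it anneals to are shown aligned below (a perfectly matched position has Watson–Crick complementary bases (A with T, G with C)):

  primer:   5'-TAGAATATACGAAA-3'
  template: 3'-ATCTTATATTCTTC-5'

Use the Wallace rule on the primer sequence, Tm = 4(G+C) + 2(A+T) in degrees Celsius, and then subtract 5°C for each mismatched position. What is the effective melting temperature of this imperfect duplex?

24°C

Primer base counts: A=8, T=3, G=2, C=1 → A+T=11, G+C=3
Perfect-match Tm = 2(11) + 4(3) = 22 + 12 = 34°C
Mismatches (positions where the bases are not complementary): 2 (at positions 10, 14)
Effective Tm = 34 − 2×5 = 34 − 10 = 24°C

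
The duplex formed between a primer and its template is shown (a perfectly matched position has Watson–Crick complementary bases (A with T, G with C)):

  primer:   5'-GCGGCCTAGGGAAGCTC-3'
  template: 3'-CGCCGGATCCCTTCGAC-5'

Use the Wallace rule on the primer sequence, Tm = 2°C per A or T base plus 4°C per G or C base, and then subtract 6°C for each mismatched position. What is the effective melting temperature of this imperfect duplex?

52°C

Primer base counts: A=3, T=2, G=7, C=5 → A+T=5, G+C=12
Perfect-match Tm = 2(5) + 4(12) = 10 + 48 = 58°C
Mismatches (positions where the bases are not complementary): 1 (at position 17)
Effective Tm = 58 − 1×6 = 58 − 6 = 52°C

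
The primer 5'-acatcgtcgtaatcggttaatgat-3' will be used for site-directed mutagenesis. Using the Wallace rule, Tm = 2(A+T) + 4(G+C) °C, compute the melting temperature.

66°C

Base counts: T=8, A=7, G=5, C=4
So N_AT = 15 and N_GC = 9.
Tm = 2×15 + 4×9 = 66°C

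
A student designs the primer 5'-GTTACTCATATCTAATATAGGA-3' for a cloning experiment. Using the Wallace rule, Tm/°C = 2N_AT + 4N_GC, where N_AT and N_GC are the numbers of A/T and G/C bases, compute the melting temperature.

56°C

G=3, A=8, C=3, T=8
AT pairs contribute 16, GC pairs contribute 6.
Tm = 2(16) + 4(6) = 32 + 24 = 56°C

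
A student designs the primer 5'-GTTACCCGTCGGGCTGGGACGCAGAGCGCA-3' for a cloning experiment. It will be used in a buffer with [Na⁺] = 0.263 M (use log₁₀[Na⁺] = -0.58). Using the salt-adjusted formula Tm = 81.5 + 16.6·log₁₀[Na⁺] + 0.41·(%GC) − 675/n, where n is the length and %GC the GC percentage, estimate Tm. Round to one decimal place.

78.1°C

Length n = 30. Scanning the sequence gives C=9, T=4, G=12, A=5.
G+C = 21, so %GC = 21/30 × 100 = 70%
Salt term: 16.6 × (-0.58) = -9.628
GC term: 0.41 × 70 = 28.7; length term: −675/30 = −22.5
Tm = 81.5 + (-9.628) + 28.7 − 22.5 = 78.072 → 78.1°C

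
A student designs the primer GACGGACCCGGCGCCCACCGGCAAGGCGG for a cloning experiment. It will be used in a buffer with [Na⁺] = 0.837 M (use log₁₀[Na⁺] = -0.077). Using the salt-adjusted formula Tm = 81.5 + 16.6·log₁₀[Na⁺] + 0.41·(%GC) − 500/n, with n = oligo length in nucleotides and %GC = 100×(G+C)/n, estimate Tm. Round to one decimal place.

96.9°C

Length n = 29. Scanning the sequence gives G=12, C=12, T=0, A=5.
G+C = 24, so %GC = 24/29 × 100 = 82.759%
Salt term: 16.6 × (-0.077) = -1.278
GC term: 0.41 × 82.759 = 33.931; length term: −500/29 = −17.241
Tm = 81.5 + (-1.278) + 33.931 − 17.241 = 96.912 → 96.9°C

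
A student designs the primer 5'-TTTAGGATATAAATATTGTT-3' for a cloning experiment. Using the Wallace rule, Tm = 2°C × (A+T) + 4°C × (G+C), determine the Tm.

46°C

Scanning the sequence gives A=7, C=0, G=3, T=10.
So N_AT = 17 and N_GC = 3.
Tm = 4·3 + 2·17 = 12 + 34 = 46°C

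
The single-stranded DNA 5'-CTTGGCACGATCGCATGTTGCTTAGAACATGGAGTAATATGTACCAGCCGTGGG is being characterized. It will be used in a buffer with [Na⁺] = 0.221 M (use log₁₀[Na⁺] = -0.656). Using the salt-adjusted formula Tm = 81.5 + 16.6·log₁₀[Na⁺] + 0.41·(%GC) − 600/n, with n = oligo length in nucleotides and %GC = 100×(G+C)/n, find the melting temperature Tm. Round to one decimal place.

80.0°C

Length n = 54. Scanning the sequence gives A=13, T=14, G=16, C=11.
G+C = 27, so %GC = 27/54 × 100 = 50%
Salt term: 16.6 × (-0.656) = -10.89
GC term: 0.41 × 50 = 20.5; length term: −600/54 = −11.111
Tm = 81.5 + (-10.89) + 20.5 − 11.111 = 79.999 → 80.0°C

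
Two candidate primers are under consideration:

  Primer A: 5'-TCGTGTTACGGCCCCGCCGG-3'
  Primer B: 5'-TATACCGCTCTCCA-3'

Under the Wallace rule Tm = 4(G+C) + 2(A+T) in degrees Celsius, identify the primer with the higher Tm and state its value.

Primer A: A+T=5, G+C=15 → Tm = 2(5)+4(15) = 70°C
Primer B: A+T=7, G+C=7 → Tm = 2(7)+4(7) = 42°C
70°C vs 42°C → primer A is higher.

Primer A, 70°C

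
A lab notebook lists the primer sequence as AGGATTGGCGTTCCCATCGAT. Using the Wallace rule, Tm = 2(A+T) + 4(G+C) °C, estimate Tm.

64°C

Scanning the sequence gives C=5, T=6, A=4, G=6.
A+T = 10, G+C = 11
Tm = 2×10 + 4×11 = 64°C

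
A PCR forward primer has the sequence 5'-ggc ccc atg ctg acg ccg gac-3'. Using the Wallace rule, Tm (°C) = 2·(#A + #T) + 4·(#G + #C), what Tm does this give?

Scanning the sequence gives G=7, C=9, A=3, T=2.
AT pairs contribute 5, GC pairs contribute 16.
Tm = 2×5 + 4×16 = 74°C

74°C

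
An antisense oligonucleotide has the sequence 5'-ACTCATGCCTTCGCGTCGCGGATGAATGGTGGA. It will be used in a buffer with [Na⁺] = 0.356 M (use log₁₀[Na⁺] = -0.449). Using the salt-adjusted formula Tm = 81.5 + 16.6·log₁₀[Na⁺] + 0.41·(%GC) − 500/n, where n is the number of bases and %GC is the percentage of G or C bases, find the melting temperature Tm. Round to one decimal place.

82.5°C

Length n = 33. Counting bases: C=8, T=8, G=11, A=6
G+C = 19, so %GC = 19/33 × 100 = 57.576%
Salt term: 16.6 × (-0.449) = -7.453
GC term: 0.41 × 57.576 = 23.606; length term: −500/33 = −15.152
Tm = 81.5 + (-7.453) + 23.606 − 15.152 = 82.501 → 82.5°C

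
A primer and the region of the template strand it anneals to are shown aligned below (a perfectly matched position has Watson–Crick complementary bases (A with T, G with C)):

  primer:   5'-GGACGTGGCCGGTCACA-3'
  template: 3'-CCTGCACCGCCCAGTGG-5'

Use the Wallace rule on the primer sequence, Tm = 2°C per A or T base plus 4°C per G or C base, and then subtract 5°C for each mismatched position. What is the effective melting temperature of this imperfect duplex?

Primer base counts: A=3, T=2, G=7, C=5 → A+T=5, G+C=12
Perfect-match Tm = 2(5) + 4(12) = 10 + 48 = 58°C
Mismatches (positions where the bases are not complementary): 2 (at positions 10, 17)
Effective Tm = 58 − 2×5 = 58 − 10 = 48°C

48°C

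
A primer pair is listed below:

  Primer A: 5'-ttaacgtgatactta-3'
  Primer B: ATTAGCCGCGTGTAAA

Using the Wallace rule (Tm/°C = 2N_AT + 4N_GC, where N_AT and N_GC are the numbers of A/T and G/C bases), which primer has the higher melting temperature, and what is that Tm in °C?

Primer A: A+T=11, G+C=4 → Tm = 2(11)+4(4) = 38°C
Primer B: A+T=9, G+C=7 → Tm = 2(9)+4(7) = 46°C
38°C vs 46°C → primer B is higher.

Primer B, 46°C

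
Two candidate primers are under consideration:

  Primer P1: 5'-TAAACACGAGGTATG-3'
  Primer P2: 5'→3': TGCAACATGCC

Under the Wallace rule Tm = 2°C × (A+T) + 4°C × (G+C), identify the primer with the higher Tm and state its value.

Primer P1: A+T=9, G+C=6 → Tm = 2(9)+4(6) = 42°C
Primer P2: A+T=5, G+C=6 → Tm = 2(5)+4(6) = 34°C
42°C vs 34°C → primer P1 is higher.

Primer P1, 42°C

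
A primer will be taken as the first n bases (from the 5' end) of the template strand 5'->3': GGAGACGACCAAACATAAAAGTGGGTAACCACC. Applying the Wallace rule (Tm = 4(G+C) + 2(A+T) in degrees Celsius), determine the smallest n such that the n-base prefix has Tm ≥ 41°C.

First 13 bases: GGAGACGACCAAA → Tm = 40°C (< 41°C)
First 14 bases: GGAGACGACCAAAC → Tm = 44°C (≥ 41°C)
Each additional base adds 2°C (A/T) or 4°C (G/C), so Tm is non-decreasing in n; n = 14 is the first length to reach 41°C.

n = 14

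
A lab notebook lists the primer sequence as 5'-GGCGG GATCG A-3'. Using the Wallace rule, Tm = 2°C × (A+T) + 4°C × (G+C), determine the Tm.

Base counts: G=6, A=2, T=1, C=2
AT pairs contribute 3, GC pairs contribute 8.
Tm = 2×3 + 4×8 = 38°C

38°C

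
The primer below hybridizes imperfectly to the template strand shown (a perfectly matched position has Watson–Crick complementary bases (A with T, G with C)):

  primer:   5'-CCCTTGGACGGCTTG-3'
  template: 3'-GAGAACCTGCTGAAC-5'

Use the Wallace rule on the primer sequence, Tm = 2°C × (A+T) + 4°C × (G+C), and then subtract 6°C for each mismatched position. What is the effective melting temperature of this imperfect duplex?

38°C

Primer base counts: A=1, T=4, G=5, C=5 → A+T=5, G+C=10
Perfect-match Tm = 2(5) + 4(10) = 10 + 40 = 50°C
Mismatches (positions where the bases are not complementary): 2 (at positions 2, 11)
Effective Tm = 50 − 2×6 = 50 − 12 = 38°C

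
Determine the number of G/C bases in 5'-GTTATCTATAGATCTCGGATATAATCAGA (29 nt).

9

Counting bases: G=5, T=10, A=10, C=4
Total G or C: 5 + 4 = 9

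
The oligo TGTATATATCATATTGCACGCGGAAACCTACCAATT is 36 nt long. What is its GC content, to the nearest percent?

Counting bases: C=8, T=11, A=12, G=5
G+C = 5 + 8 = 13 out of 36 bases
%GC = 13/36 × 100 = 36.11% ≈ 36%

36%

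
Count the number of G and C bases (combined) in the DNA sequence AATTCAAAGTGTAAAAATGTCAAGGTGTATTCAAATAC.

10

G=6, A=17, T=11, C=4
G+C = 6 + 4 = 10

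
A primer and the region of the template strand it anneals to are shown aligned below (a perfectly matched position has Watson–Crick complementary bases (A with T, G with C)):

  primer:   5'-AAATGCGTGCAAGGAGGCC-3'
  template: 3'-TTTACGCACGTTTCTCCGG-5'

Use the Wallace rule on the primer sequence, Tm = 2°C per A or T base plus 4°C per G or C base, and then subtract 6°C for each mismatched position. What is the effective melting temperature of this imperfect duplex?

Primer base counts: A=6, T=2, G=7, C=4 → A+T=8, G+C=11
Perfect-match Tm = 2(8) + 4(11) = 16 + 44 = 60°C
Mismatches (positions where the bases are not complementary): 1 (at position 13)
Effective Tm = 60 − 1×6 = 60 − 6 = 54°C

54°C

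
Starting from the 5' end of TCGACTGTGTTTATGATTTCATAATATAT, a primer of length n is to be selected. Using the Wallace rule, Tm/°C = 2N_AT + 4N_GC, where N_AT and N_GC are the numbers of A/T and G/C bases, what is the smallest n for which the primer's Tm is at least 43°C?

n = 16

First 15 bases: TCGACTGTGTTTATG → Tm = 42°C (< 43°C)
First 16 bases: TCGACTGTGTTTATGA → Tm = 44°C (≥ 43°C)
Each additional base adds 2°C (A/T) or 4°C (G/C), so Tm is non-decreasing in n; n = 16 is the first length to reach 43°C.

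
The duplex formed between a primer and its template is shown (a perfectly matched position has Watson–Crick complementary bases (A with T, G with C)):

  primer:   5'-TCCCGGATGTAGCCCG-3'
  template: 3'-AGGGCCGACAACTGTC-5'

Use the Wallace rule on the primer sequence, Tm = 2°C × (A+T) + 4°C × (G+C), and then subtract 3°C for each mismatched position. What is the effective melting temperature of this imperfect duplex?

Primer base counts: A=2, T=3, G=5, C=6 → A+T=5, G+C=11
Perfect-match Tm = 2(5) + 4(11) = 10 + 44 = 54°C
Mismatches (positions where the bases are not complementary): 4 (at positions 7, 11, 13, 15)
Effective Tm = 54 − 4×3 = 54 − 12 = 42°C

42°C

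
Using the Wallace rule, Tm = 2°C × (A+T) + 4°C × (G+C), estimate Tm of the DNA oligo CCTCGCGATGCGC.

Scanning the sequence gives G=4, A=1, T=2, C=6.
A+T = 3, G+C = 10
Tm = 2×3 + 4×10 = 46°C

46°C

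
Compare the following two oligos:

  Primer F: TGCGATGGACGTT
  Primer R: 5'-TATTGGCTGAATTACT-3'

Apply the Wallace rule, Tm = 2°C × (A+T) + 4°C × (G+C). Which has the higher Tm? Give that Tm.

Primer F: A+T=6, G+C=7 → Tm = 2(6)+4(7) = 40°C
Primer R: A+T=11, G+C=5 → Tm = 2(11)+4(5) = 42°C
40°C vs 42°C → primer R is higher.

Primer R, 42°C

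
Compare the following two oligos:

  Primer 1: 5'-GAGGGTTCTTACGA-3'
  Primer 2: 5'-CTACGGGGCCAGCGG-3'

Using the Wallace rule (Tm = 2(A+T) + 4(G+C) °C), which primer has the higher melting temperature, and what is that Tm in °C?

Primer 1: A+T=7, G+C=7 → Tm = 2(7)+4(7) = 42°C
Primer 2: A+T=3, G+C=12 → Tm = 2(3)+4(12) = 54°C
42°C vs 54°C → primer 2 is higher.

Primer 2, 54°C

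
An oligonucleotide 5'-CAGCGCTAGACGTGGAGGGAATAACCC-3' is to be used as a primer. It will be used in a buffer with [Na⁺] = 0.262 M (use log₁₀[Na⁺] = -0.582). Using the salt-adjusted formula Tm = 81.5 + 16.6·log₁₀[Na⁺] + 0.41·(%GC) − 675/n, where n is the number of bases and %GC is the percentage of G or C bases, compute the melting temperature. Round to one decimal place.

71.1°C

Length n = 27. Counting bases: C=7, T=3, G=9, A=8
G+C = 16, so %GC = 16/27 × 100 = 59.259%
Salt term: 16.6 × (-0.582) = -9.661
GC term: 0.41 × 59.259 = 24.296; length term: −675/27 = −25
Tm = 81.5 + (-9.661) + 24.296 − 25 = 71.135 → 71.1°C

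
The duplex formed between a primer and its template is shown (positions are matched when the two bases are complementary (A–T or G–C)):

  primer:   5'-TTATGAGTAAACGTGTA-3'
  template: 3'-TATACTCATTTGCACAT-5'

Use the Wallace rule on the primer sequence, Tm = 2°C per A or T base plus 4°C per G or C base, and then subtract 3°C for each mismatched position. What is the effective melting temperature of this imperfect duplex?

41°C

Primer base counts: A=6, T=6, G=4, C=1 → A+T=12, G+C=5
Perfect-match Tm = 2(12) + 4(5) = 24 + 20 = 44°C
Mismatches (positions where the bases are not complementary): 1 (at position 1)
Effective Tm = 44 − 1×3 = 44 − 3 = 41°C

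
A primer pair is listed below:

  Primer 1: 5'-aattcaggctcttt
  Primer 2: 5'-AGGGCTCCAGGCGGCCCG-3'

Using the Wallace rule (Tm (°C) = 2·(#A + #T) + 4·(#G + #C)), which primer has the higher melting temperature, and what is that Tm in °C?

Primer 2, 66°C

Primer 1: A+T=9, G+C=5 → Tm = 2(9)+4(5) = 38°C
Primer 2: A+T=3, G+C=15 → Tm = 2(3)+4(15) = 66°C
38°C vs 66°C → primer 2 is higher.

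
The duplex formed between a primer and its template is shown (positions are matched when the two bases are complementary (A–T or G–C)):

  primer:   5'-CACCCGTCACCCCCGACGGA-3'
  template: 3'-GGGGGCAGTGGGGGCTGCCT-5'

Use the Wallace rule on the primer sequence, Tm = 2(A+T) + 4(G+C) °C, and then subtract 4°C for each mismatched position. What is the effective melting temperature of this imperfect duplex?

66°C

Primer base counts: A=4, T=1, G=4, C=11 → A+T=5, G+C=15
Perfect-match Tm = 2(5) + 4(15) = 10 + 60 = 70°C
Mismatches (positions where the bases are not complementary): 1 (at position 2)
Effective Tm = 70 − 1×4 = 70 − 4 = 66°C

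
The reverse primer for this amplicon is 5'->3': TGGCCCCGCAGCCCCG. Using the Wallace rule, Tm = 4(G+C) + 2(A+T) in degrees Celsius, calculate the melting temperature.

60°C

Base counts: T=1, G=5, C=9, A=1
So N_AT = 2 and N_GC = 14.
Tm = 4·14 + 2·2 = 56 + 4 = 60°C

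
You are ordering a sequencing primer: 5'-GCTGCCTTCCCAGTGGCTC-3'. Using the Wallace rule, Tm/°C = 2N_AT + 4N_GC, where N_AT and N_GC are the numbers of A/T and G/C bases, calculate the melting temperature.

64°C

Counting bases: A=1, G=5, T=5, C=8
A+T = 6, G+C = 13
Tm = 4·13 + 2·6 = 52 + 12 = 64°C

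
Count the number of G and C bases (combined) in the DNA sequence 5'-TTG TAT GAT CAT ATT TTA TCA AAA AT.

4

G=2, C=2, A=10, T=12
Total G or C: 2 + 2 = 4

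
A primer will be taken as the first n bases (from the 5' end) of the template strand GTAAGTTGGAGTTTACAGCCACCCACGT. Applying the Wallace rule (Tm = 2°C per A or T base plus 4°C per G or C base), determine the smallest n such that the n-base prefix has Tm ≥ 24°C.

First 8 bases: GTAAGTTG → Tm = 22°C (< 24°C)
First 9 bases: GTAAGTTGG → Tm = 26°C (≥ 24°C)
Each additional base adds 2°C (A/T) or 4°C (G/C), so Tm is non-decreasing in n; n = 9 is the first length to reach 24°C.

n = 9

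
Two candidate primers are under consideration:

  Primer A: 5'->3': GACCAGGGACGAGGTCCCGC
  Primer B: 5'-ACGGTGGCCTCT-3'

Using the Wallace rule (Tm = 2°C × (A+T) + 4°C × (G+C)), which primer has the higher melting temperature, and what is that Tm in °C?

Primer A, 70°C

Primer A: A+T=5, G+C=15 → Tm = 2(5)+4(15) = 70°C
Primer B: A+T=4, G+C=8 → Tm = 2(4)+4(8) = 40°C
70°C vs 40°C → primer A is higher.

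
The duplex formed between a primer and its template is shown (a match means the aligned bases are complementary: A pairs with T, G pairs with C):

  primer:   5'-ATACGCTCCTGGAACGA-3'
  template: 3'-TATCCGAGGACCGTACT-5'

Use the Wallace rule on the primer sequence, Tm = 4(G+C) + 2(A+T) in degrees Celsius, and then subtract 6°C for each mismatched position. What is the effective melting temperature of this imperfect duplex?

34°C

Primer base counts: A=5, T=3, G=4, C=5 → A+T=8, G+C=9
Perfect-match Tm = 2(8) + 4(9) = 16 + 36 = 52°C
Mismatches (positions where the bases are not complementary): 3 (at positions 4, 13, 15)
Effective Tm = 52 − 3×6 = 52 − 18 = 34°C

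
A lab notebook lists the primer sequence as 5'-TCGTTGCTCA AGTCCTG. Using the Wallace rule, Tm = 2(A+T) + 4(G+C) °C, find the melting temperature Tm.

52°C

Scanning the sequence gives T=6, A=2, G=4, C=5.
AT pairs contribute 8, GC pairs contribute 9.
Tm = 2×8 + 4×9 = 52°C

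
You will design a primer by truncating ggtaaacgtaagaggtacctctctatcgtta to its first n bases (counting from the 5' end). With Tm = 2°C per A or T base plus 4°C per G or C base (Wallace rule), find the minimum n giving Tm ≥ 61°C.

First 20 bases: GGTAAACGTAAGAGGTACCT → Tm = 58°C (< 61°C)
First 21 bases: GGTAAACGTAAGAGGTACCTC → Tm = 62°C (≥ 61°C)
Since every base adds ≥2°C, Tm only increases with n, so the threshold is first crossed at n = 21.

n = 21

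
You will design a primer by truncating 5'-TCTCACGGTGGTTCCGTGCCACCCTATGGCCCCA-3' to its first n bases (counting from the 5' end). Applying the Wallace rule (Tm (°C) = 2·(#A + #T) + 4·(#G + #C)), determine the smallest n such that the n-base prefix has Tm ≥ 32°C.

First 9 bases: TCTCACGGT → Tm = 28°C (< 32°C)
First 10 bases: TCTCACGGTG → Tm = 32°C (≥ 32°C)
Each additional base adds 2°C (A/T) or 4°C (G/C), so Tm is non-decreasing in n; n = 10 is the first length to reach 32°C.

n = 10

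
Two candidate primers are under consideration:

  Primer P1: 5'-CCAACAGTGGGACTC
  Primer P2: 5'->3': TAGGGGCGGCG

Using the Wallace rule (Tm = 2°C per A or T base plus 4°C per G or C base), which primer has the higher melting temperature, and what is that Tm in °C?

Primer P1: A+T=6, G+C=9 → Tm = 2(6)+4(9) = 48°C
Primer P2: A+T=2, G+C=9 → Tm = 2(2)+4(9) = 40°C
48°C vs 40°C → primer P1 is higher.

Primer P1, 48°C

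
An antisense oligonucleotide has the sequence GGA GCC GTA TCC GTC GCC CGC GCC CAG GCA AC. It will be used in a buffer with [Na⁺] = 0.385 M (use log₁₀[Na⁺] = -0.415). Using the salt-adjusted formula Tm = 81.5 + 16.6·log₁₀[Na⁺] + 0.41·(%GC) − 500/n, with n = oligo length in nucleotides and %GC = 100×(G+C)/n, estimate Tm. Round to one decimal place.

Length n = 32. G=10, A=5, T=3, C=14
G+C = 24, so %GC = 24/32 × 100 = 75%
Salt term: 16.6 × (-0.415) = -6.889
GC term: 0.41 × 75 = 30.75; length term: −500/32 = −15.625
Tm = 81.5 + (-6.889) + 30.75 − 15.625 = 89.736 → 89.7°C

89.7°C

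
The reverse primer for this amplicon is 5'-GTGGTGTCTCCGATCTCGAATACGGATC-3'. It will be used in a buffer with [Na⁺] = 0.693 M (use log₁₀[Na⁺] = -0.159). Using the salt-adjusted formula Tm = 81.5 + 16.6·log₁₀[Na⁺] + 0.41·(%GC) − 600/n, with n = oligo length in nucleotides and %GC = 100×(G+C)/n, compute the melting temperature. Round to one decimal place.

79.4°C

Length n = 28. Base counts: G=8, C=7, A=5, T=8
G+C = 15, so %GC = 15/28 × 100 = 53.571%
Salt term: 16.6 × (-0.159) = -2.639
GC term: 0.41 × 53.571 = 21.964; length term: −600/28 = −21.429
Tm = 81.5 + (-2.639) + 21.964 − 21.429 = 79.396 → 79.4°C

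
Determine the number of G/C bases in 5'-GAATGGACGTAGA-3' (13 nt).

6

Base counts: C=1, G=5, A=5, T=2
Total G or C: 5 + 1 = 6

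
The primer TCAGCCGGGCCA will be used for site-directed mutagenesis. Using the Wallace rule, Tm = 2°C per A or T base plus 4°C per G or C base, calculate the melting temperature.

T=1, G=4, A=2, C=5
A+T = 3, G+C = 9
Tm = 4·9 + 2·3 = 36 + 6 = 42°C

42°C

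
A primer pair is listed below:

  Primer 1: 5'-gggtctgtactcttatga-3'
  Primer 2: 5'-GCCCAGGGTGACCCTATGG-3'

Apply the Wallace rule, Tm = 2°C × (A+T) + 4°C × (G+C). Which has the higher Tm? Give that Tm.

Primer 2, 64°C

Primer 1: A+T=10, G+C=8 → Tm = 2(10)+4(8) = 52°C
Primer 2: A+T=6, G+C=13 → Tm = 2(6)+4(13) = 64°C
52°C vs 64°C → primer 2 is higher.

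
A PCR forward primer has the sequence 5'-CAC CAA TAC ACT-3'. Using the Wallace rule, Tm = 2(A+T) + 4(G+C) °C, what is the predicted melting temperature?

34°C

A=5, G=0, T=2, C=5
AT pairs contribute 7, GC pairs contribute 5.
Tm = 2(7) + 4(5) = 14 + 20 = 34°C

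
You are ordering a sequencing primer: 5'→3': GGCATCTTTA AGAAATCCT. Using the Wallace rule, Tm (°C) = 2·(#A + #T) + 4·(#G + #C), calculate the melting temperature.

Counting bases: G=3, T=6, A=6, C=4
So N_AT = 12 and N_GC = 7.
Tm = 4·7 + 2·12 = 28 + 24 = 52°C

52°C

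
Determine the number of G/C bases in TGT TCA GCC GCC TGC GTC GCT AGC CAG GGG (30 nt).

21

Base counts: T=6, C=10, G=11, A=3
Total G or C: 11 + 10 = 21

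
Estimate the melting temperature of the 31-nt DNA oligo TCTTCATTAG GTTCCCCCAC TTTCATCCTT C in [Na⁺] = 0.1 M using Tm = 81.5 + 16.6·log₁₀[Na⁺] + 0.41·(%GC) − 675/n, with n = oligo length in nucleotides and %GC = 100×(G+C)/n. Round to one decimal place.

Length n = 31. Base counts: T=13, C=12, A=4, G=2
G+C = 14, so %GC = 14/31 × 100 = 45.161%
Salt term: 16.6 × (-1) = -16.6
GC term: 0.41 × 45.161 = 18.516; length term: −675/31 = −21.774
Tm = 81.5 + (-16.6) + 18.516 − 21.774 = 61.642 → 61.6°C

61.6°C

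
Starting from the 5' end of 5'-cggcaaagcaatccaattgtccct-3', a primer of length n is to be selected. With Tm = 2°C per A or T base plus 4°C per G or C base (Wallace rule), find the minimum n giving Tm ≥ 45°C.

First 14 bases: CGGCAAAGCAATCC → Tm = 44°C (< 45°C)
First 15 bases: CGGCAAAGCAATCCA → Tm = 46°C (≥ 45°C)
Since every base adds ≥2°C, Tm only increases with n, so the threshold is first crossed at n = 15.

n = 15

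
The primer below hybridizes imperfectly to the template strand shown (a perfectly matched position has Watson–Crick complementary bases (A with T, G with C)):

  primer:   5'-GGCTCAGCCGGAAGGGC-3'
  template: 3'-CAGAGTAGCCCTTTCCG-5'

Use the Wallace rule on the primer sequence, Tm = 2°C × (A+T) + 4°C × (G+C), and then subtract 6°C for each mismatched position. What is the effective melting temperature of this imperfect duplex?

36°C

Primer base counts: A=3, T=1, G=8, C=5 → A+T=4, G+C=13
Perfect-match Tm = 2(4) + 4(13) = 8 + 52 = 60°C
Mismatches (positions where the bases are not complementary): 4 (at positions 2, 7, 9, 14)
Effective Tm = 60 − 4×6 = 60 − 24 = 36°C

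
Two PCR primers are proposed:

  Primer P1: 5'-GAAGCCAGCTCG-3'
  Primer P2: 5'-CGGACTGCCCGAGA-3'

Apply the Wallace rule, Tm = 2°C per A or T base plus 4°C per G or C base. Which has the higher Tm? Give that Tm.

Primer P2, 48°C

Primer P1: A+T=4, G+C=8 → Tm = 2(4)+4(8) = 40°C
Primer P2: A+T=4, G+C=10 → Tm = 2(4)+4(10) = 48°C
40°C vs 48°C → primer P2 is higher.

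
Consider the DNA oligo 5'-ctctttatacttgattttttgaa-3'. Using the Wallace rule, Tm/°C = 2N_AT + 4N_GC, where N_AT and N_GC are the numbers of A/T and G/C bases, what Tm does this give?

56°C

Scanning the sequence gives C=3, T=13, G=2, A=5.
A+T = 18, G+C = 5
Tm = 4·5 + 2·18 = 20 + 36 = 56°C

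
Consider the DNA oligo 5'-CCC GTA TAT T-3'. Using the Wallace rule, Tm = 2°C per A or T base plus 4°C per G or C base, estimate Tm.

T=4, G=1, A=2, C=3
A+T = 6, G+C = 4
Tm = 2(6) + 4(4) = 12 + 16 = 28°C

28°C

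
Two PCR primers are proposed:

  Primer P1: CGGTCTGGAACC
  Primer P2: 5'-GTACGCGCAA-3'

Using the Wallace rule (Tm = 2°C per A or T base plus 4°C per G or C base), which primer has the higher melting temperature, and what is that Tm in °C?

Primer P1, 40°C

Primer P1: A+T=4, G+C=8 → Tm = 2(4)+4(8) = 40°C
Primer P2: A+T=4, G+C=6 → Tm = 2(4)+4(6) = 32°C
40°C vs 32°C → primer P1 is higher.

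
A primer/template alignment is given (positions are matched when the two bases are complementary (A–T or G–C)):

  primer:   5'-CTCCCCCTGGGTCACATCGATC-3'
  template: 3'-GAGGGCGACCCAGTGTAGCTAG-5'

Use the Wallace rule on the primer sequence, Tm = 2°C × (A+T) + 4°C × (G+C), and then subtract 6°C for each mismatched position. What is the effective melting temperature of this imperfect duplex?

66°C

Primer base counts: A=3, T=5, G=4, C=10 → A+T=8, G+C=14
Perfect-match Tm = 2(8) + 4(14) = 16 + 56 = 72°C
Mismatches (positions where the bases are not complementary): 1 (at position 6)
Effective Tm = 72 − 1×6 = 72 − 6 = 66°C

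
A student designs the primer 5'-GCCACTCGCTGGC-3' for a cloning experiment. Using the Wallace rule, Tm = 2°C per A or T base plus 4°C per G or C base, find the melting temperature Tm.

46°C

Counting bases: A=1, G=4, C=6, T=2
A+T = 3, G+C = 10
Tm = 4·10 + 2·3 = 40 + 6 = 46°C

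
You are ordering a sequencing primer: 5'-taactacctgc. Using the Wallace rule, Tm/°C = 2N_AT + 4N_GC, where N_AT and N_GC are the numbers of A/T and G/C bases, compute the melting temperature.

32°C

Base counts: G=1, C=4, A=3, T=3
AT pairs contribute 6, GC pairs contribute 5.
Tm = 2×6 + 4×5 = 32°C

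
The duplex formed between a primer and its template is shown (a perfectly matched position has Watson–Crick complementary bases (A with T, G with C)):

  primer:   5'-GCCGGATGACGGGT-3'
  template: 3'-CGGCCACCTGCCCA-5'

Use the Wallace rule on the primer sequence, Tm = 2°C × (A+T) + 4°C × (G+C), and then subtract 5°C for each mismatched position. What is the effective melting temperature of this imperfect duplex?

Primer base counts: A=2, T=2, G=7, C=3 → A+T=4, G+C=10
Perfect-match Tm = 2(4) + 4(10) = 8 + 40 = 48°C
Mismatches (positions where the bases are not complementary): 2 (at positions 6, 7)
Effective Tm = 48 − 2×5 = 48 − 10 = 38°C

38°C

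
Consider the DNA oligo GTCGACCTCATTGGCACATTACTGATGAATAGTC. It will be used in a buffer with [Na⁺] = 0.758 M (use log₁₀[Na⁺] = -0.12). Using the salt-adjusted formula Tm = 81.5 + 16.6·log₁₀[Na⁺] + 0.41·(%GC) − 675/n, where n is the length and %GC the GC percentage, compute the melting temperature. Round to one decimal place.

Length n = 34. Base counts: T=10, C=8, A=9, G=7
G+C = 15, so %GC = 15/34 × 100 = 44.118%
Salt term: 16.6 × (-0.12) = -1.992
GC term: 0.41 × 44.118 = 18.088; length term: −675/34 = −19.853
Tm = 81.5 + (-1.992) + 18.088 − 19.853 = 77.743 → 77.7°C

77.7°C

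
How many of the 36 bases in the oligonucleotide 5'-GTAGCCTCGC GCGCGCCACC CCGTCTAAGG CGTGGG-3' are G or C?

T=5, G=13, A=4, C=14
Total G or C: 13 + 14 = 27

27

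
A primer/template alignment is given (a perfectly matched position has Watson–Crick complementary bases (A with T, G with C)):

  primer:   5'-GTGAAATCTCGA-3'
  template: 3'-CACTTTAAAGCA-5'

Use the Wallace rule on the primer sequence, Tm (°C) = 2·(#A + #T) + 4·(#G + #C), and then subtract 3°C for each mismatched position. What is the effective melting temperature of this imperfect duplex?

Primer base counts: A=4, T=3, G=3, C=2 → A+T=7, G+C=5
Perfect-match Tm = 2(7) + 4(5) = 14 + 20 = 34°C
Mismatches (positions where the bases are not complementary): 2 (at positions 8, 12)
Effective Tm = 34 − 2×3 = 34 − 6 = 28°C

28°C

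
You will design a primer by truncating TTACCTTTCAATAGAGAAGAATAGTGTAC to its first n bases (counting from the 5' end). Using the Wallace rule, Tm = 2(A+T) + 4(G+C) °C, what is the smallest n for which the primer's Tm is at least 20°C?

n = 8

First 7 bases: TTACCTT → Tm = 18°C (< 20°C)
First 8 bases: TTACCTTT → Tm = 20°C (≥ 20°C)
Since every base adds ≥2°C, Tm only increases with n, so the threshold is first crossed at n = 8.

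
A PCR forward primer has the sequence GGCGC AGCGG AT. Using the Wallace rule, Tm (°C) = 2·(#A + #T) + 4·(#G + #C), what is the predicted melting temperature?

T=1, A=2, C=3, G=6
So N_AT = 3 and N_GC = 9.
Tm = 2(3) + 4(9) = 6 + 36 = 42°C

42°C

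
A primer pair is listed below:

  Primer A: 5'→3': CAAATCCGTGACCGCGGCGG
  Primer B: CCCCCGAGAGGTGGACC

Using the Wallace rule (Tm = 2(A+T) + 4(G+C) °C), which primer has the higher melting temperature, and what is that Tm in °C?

Primer A, 68°C

Primer A: A+T=6, G+C=14 → Tm = 2(6)+4(14) = 68°C
Primer B: A+T=4, G+C=13 → Tm = 2(4)+4(13) = 60°C
68°C vs 60°C → primer A is higher.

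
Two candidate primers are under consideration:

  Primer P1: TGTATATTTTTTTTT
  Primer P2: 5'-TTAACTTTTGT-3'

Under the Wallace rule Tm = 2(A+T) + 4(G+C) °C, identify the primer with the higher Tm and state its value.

Primer P1: A+T=14, G+C=1 → Tm = 2(14)+4(1) = 32°C
Primer P2: A+T=9, G+C=2 → Tm = 2(9)+4(2) = 26°C
32°C vs 26°C → primer P1 is higher.

Primer P1, 32°C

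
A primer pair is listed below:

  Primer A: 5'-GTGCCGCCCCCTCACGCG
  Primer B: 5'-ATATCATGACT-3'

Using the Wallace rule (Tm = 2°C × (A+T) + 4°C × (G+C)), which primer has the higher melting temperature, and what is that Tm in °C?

Primer A, 66°C

Primer A: A+T=3, G+C=15 → Tm = 2(3)+4(15) = 66°C
Primer B: A+T=8, G+C=3 → Tm = 2(8)+4(3) = 28°C
66°C vs 28°C → primer A is higher.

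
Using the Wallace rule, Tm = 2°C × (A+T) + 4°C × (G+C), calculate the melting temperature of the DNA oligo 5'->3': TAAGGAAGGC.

30°C

Scanning the sequence gives G=4, C=1, A=4, T=1.
A+T = 5, G+C = 5
Tm = 2(5) + 4(5) = 10 + 20 = 30°C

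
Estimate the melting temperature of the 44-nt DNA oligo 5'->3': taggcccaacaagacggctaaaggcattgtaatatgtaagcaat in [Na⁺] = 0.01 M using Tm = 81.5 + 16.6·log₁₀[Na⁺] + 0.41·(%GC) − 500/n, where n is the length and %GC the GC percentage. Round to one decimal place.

Length n = 44. Base counts: G=10, C=8, T=9, A=17
G+C = 18, so %GC = 18/44 × 100 = 40.909%
Salt term: 16.6 × (-2) = -33.2
GC term: 0.41 × 40.909 = 16.773; length term: −500/44 = −11.364
Tm = 81.5 + (-33.2) + 16.773 − 11.364 = 53.709 → 53.7°C

53.7°C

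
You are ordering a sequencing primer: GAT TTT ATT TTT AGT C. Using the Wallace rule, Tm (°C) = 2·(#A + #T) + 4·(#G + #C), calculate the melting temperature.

A=3, C=1, G=2, T=10
A+T = 13, G+C = 3
Tm = 4·3 + 2·13 = 12 + 26 = 38°C

38°C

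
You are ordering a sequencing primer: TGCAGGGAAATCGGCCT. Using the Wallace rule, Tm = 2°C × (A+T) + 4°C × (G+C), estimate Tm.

Base counts: A=4, G=6, C=4, T=3
AT pairs contribute 7, GC pairs contribute 10.
Tm = 4·10 + 2·7 = 40 + 14 = 54°C

54°C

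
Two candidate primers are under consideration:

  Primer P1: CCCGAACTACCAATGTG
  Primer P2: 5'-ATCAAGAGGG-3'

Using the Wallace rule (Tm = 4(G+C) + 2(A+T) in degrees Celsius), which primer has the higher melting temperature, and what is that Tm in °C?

Primer P1: A+T=8, G+C=9 → Tm = 2(8)+4(9) = 52°C
Primer P2: A+T=5, G+C=5 → Tm = 2(5)+4(5) = 30°C
52°C vs 30°C → primer P1 is higher.

Primer P1, 52°C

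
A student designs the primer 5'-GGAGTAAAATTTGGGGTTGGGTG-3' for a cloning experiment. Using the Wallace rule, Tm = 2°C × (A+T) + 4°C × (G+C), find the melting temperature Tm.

68°C

Counting bases: G=11, C=0, T=7, A=5
AT pairs contribute 12, GC pairs contribute 11.
Tm = 2×12 + 4×11 = 68°C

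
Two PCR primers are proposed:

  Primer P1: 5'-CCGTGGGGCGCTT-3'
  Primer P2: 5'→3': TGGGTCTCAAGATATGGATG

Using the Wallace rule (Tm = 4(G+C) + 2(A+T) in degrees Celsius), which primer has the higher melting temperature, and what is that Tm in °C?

Primer P2, 58°C

Primer P1: A+T=3, G+C=10 → Tm = 2(3)+4(10) = 46°C
Primer P2: A+T=11, G+C=9 → Tm = 2(11)+4(9) = 58°C
46°C vs 58°C → primer P2 is higher.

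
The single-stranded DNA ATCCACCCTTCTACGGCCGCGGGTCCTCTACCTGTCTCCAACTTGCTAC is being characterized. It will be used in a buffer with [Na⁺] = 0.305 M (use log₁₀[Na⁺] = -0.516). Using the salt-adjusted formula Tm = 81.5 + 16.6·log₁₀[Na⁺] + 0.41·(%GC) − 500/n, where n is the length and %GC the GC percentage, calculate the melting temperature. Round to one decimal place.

87.0°C

Length n = 49. Scanning the sequence gives A=7, T=13, G=8, C=21.
G+C = 29, so %GC = 29/49 × 100 = 59.184%
Salt term: 16.6 × (-0.516) = -8.566
GC term: 0.41 × 59.184 = 24.265; length term: −500/49 = −10.204
Tm = 81.5 + (-8.566) + 24.265 − 10.204 = 86.995 → 87.0°C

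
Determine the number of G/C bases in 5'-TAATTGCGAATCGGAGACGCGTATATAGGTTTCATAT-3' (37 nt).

14

Scanning the sequence gives G=9, T=12, C=5, A=11.
Total G or C: 9 + 5 = 14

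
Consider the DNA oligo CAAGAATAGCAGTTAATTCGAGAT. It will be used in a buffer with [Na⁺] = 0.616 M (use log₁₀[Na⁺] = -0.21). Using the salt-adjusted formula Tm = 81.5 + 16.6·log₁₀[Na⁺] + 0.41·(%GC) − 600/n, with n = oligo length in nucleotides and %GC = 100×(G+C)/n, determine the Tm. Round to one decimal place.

66.7°C

Length n = 24. Base counts: C=3, T=6, G=5, A=10
G+C = 8, so %GC = 8/24 × 100 = 33.333%
Salt term: 16.6 × (-0.21) = -3.486
GC term: 0.41 × 33.333 = 13.667; length term: −600/24 = −25
Tm = 81.5 + (-3.486) + 13.667 − 25 = 66.681 → 66.7°C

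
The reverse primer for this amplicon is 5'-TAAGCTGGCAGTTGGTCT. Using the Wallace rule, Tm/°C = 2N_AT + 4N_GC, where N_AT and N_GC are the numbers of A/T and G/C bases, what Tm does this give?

54°C

Scanning the sequence gives T=6, A=3, C=3, G=6.
So N_AT = 9 and N_GC = 9.
Tm = 2(9) + 4(9) = 18 + 36 = 54°C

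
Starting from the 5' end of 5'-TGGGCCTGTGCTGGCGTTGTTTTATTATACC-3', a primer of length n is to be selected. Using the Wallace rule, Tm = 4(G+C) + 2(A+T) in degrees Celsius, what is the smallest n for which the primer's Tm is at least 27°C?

n = 8

First 7 bases: TGGGCCT → Tm = 24°C (< 27°C)
First 8 bases: TGGGCCTG → Tm = 28°C (≥ 27°C)
Each additional base adds 2°C (A/T) or 4°C (G/C), so Tm is non-decreasing in n; n = 8 is the first length to reach 27°C.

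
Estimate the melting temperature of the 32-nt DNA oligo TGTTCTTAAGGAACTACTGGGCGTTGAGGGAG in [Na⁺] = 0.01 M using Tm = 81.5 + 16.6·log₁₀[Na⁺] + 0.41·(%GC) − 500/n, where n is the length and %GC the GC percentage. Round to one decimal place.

53.2°C

Length n = 32. A=7, G=12, T=9, C=4
G+C = 16, so %GC = 16/32 × 100 = 50%
Salt term: 16.6 × (-2) = -33.2
GC term: 0.41 × 50 = 20.5; length term: −500/32 = −15.625
Tm = 81.5 + (-33.2) + 20.5 − 15.625 = 53.175 → 53.2°C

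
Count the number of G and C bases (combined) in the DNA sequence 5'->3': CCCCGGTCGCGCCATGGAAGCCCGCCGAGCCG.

Counting bases: G=11, T=2, A=4, C=15
Total G or C: 11 + 15 = 26

26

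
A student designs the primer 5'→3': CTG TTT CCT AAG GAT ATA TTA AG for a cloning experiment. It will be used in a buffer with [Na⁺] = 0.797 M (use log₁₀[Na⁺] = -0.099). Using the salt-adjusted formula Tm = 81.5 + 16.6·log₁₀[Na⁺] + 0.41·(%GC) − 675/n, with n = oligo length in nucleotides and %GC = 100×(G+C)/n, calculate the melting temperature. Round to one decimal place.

63.0°C

Length n = 23. Counting bases: C=3, T=9, A=7, G=4
G+C = 7, so %GC = 7/23 × 100 = 30.435%
Salt term: 16.6 × (-0.099) = -1.643
GC term: 0.41 × 30.435 = 12.478; length term: −675/23 = −29.348
Tm = 81.5 + (-1.643) + 12.478 − 29.348 = 62.987 → 63.0°C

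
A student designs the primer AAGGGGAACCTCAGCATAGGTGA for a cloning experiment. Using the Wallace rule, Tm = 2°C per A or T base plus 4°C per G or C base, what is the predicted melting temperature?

70°C

Counting bases: T=3, C=4, A=8, G=8
A+T = 11, G+C = 12
Tm = 2(11) + 4(12) = 22 + 48 = 70°C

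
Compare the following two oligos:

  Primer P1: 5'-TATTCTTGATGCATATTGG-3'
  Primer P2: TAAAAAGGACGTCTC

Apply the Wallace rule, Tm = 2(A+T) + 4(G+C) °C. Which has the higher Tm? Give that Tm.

Primer P1, 50°C

Primer P1: A+T=13, G+C=6 → Tm = 2(13)+4(6) = 50°C
Primer P2: A+T=9, G+C=6 → Tm = 2(9)+4(6) = 42°C
50°C vs 42°C → primer P1 is higher.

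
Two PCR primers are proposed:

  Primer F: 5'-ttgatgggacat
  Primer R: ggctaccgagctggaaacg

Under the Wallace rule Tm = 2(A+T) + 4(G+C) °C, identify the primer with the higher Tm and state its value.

Primer R, 62°C

Primer F: A+T=7, G+C=5 → Tm = 2(7)+4(5) = 34°C
Primer R: A+T=7, G+C=12 → Tm = 2(7)+4(12) = 62°C
34°C vs 62°C → primer R is higher.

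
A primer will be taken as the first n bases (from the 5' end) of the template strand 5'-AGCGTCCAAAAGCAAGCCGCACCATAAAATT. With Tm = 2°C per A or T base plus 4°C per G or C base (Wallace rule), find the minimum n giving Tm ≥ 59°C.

First 18 bases: AGCGTCCAAAAGCAAGCC → Tm = 56°C (< 59°C)
First 19 bases: AGCGTCCAAAAGCAAGCCG → Tm = 60°C (≥ 59°C)
Since every base adds ≥2°C, Tm only increases with n, so the threshold is first crossed at n = 19.

n = 19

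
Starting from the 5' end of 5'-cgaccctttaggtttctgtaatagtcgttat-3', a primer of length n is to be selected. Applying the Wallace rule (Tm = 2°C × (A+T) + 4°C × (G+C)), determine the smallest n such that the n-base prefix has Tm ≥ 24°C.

n = 7

First 6 bases: CGACCC → Tm = 22°C (< 24°C)
First 7 bases: CGACCCT → Tm = 24°C (≥ 24°C)
Each additional base adds 2°C (A/T) or 4°C (G/C), so Tm is non-decreasing in n; n = 7 is the first length to reach 24°C.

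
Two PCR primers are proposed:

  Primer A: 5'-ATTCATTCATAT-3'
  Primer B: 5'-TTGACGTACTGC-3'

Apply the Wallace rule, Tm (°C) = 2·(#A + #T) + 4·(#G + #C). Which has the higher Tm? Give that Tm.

Primer A: A+T=10, G+C=2 → Tm = 2(10)+4(2) = 28°C
Primer B: A+T=6, G+C=6 → Tm = 2(6)+4(6) = 36°C
28°C vs 36°C → primer B is higher.

Primer B, 36°C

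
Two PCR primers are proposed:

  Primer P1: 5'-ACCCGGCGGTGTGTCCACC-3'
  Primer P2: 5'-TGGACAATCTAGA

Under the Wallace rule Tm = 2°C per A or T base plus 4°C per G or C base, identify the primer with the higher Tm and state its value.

Primer P1, 66°C

Primer P1: A+T=5, G+C=14 → Tm = 2(5)+4(14) = 66°C
Primer P2: A+T=8, G+C=5 → Tm = 2(8)+4(5) = 36°C
66°C vs 36°C → primer P1 is higher.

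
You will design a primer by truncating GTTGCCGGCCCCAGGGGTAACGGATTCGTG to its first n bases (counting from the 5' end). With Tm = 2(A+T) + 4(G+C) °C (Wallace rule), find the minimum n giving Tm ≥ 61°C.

n = 17

First 16 bases: GTTGCCGGCCCCAGGG → Tm = 58°C (< 61°C)
First 17 bases: GTTGCCGGCCCCAGGGG → Tm = 62°C (≥ 61°C)
Each additional base adds 2°C (A/T) or 4°C (G/C), so Tm is non-decreasing in n; n = 17 is the first length to reach 61°C.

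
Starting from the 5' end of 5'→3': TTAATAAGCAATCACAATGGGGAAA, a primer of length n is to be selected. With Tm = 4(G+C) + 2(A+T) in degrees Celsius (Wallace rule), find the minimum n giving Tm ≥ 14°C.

First 6 bases: TTAATA → Tm = 12°C (< 14°C)
First 7 bases: TTAATAA → Tm = 14°C (≥ 14°C)
Each additional base adds 2°C (A/T) or 4°C (G/C), so Tm is non-decreasing in n; n = 7 is the first length to reach 14°C.

n = 7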